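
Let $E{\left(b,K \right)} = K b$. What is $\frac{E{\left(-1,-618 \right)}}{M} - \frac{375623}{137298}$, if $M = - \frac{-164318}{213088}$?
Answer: $\frac{1287059294737}{1611466626} \approx 798.69$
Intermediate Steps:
$M = \frac{82159}{106544}$ ($M = - \frac{-164318}{213088} = \left(-1\right) \left(- \frac{82159}{106544}\right) = \frac{82159}{106544} \approx 0.77113$)
$\frac{E{\left(-1,-618 \right)}}{M} - \frac{375623}{137298} = \frac{\left(-618\right) \left(-1\right)}{\frac{82159}{106544}} - \frac{375623}{137298} = 618 \cdot \frac{106544}{82159} - \frac{375623}{137298} = \frac{65844192}{82159} - \frac{375623}{137298} = \frac{1287059294737}{1611466626}$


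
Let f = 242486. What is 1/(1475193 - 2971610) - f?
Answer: -362860172663/1496417 ≈ -2.4249e+5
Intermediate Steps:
1/(1475193 - 2971610) - f = 1/(1475193 - 2971610) - 1*242486 = 1/(-1496417) - 242486 = -1/1496417 - 242486 = -362860172663/1496417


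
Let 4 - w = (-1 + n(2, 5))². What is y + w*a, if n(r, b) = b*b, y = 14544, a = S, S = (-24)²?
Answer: -314928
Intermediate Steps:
S = 576
a = 576
n(r, b) = b²
w = -572 (w = 4 - (-1 + 5²)² = 4 - (-1 + 25)² = 4 - 1*24² = 4 - 1*576 = 4 - 576 = -572)
y + w*a = 14544 - 572*576 = 14544 - 329472 = -314928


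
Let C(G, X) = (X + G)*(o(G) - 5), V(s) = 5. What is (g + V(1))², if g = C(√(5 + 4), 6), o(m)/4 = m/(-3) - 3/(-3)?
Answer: 1600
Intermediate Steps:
o(m) = 4 - 4*m/3 (o(m) = 4*(m/(-3) - 3/(-3)) = 4*(m*(-⅓) - 3*(-⅓)) = 4*(-m/3 + 1) = 4*(1 - m/3) = 4 - 4*m/3)
C(G, X) = (-1 - 4*G/3)*(G + X) (C(G, X) = (X + G)*((4 - 4*G/3) - 5) = (G + X)*(-1 - 4*G/3) = (-1 - 4*G/3)*(G + X))
g = -45 (g = -√(5 + 4) - 1*6 - 4*(√(5 + 4))²/3 - 4/3*√(5 + 4)*6 = -√9 - 6 - 4*(√9)²/3 - 4/3*√9*6 = -1*3 - 6 - 4/3*3² - 4/3*3*6 = -3 - 6 - 4/3*9 - 24 = -3 - 6 - 12 - 24 = -45)
(g + V(1))² = (-45 + 5)² = (-40)² = 1600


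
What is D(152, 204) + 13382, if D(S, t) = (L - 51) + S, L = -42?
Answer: 13441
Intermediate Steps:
D(S, t) = -93 + S (D(S, t) = (-42 - 51) + S = -93 + S)
D(152, 204) + 13382 = (-93 + 152) + 13382 = 59 + 13382 = 13441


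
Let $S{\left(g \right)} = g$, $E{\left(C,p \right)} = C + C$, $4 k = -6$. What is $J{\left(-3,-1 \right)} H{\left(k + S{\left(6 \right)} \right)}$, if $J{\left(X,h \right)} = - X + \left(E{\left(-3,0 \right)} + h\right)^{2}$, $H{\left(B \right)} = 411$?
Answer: $21372$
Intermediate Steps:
$k = - \frac{3}{2}$ ($k = \frac{1}{4} \left(-6\right) = - \frac{3}{2} \approx -1.5$)
$E{\left(C,p \right)} = 2 C$
$J{\left(X,h \right)} = \left(-6 + h\right)^{2} - X$ ($J{\left(X,h \right)} = - X + \left(2 \left(-3\right) + h\right)^{2} = - X + \left(-6 + h\right)^{2} = \left(-6 + h\right)^{2} - X$)
$J{\left(-3,-1 \right)} H{\left(k + S{\left(6 \right)} \right)} = \left(\left(-6 - 1\right)^{2} - -3\right) 411 = \left(\left(-7\right)^{2} + 3\right) 411 = \left(49 + 3\right) 411 = 52 \cdot 411 = 21372$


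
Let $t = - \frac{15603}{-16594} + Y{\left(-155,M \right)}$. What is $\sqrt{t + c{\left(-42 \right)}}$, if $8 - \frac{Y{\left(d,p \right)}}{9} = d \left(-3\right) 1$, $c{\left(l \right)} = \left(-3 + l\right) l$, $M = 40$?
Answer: $\frac{i \sqrt{611868222246}}{16594} \approx 47.139 i$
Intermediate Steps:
$c{\left(l \right)} = l \left(-3 + l\right)$
$Y{\left(d,p \right)} = 72 + 27 d$ ($Y{\left(d,p \right)} = 72 - 9 d \left(-3\right) 1 = 72 - 9 - 3 d 1 = 72 - 9 \left(- 3 d\right) = 72 + 27 d$)
$t = - \frac{68235519}{16594}$ ($t = - \frac{15603}{-16594} + \left(72 + 27 \left(-155\right)\right) = \left(-15603\right) \left(- \frac{1}{16594}\right) + \left(72 - 4185\right) = \frac{15603}{16594} - 4113 = - \frac{68235519}{16594} \approx -4112.1$)
$\sqrt{t + c{\left(-42 \right)}} = \sqrt{- \frac{68235519}{16594} - 42 \left(-3 - 42\right)} = \sqrt{- \frac{68235519}{16594} - -1890} = \sqrt{- \frac{68235519}{16594} + 1890} = \sqrt{- \frac{36872859}{16594}} = \frac{i \sqrt{611868222246}}{16594}$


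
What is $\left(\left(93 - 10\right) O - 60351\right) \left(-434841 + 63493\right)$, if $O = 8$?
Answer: $22164648076$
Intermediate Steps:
$\left(\left(93 - 10\right) O - 60351\right) \left(-434841 + 63493\right) = \left(\left(93 - 10\right) 8 - 60351\right) \left(-434841 + 63493\right) = \left(83 \cdot 8 - 60351\right) \left(-371348\right) = \left(664 - 60351\right) \left(-371348\right) = \left(-59687\right) \left(-371348\right) = 22164648076$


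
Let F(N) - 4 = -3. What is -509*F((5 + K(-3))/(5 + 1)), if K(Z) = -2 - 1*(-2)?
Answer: -509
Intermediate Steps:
K(Z) = 0 (K(Z) = -2 + 2 = 0)
F(N) = 1 (F(N) = 4 - 3 = 1)
-509*F((5 + K(-3))/(5 + 1)) = -509*1 = -509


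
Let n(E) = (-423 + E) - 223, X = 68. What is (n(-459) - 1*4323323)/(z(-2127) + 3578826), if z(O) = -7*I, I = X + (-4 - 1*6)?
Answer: -1081107/894605 ≈ -1.2085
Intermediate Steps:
n(E) = -646 + E
I = 58 (I = 68 + (-4 - 1*6) = 68 + (-4 - 6) = 68 - 10 = 58)
z(O) = -406 (z(O) = -7*58 = -406)
(n(-459) - 1*4323323)/(z(-2127) + 3578826) = ((-646 - 459) - 1*4323323)/(-406 + 3578826) = (-1105 - 4323323)/3578420 = -4324428*1/3578420 = -1081107/894605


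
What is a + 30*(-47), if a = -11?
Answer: -1421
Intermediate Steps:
a + 30*(-47) = -11 + 30*(-47) = -11 - 1410 = -1421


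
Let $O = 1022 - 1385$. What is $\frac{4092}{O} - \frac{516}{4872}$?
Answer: $- \frac{50817}{4466} \approx -11.379$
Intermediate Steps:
$O = -363$ ($O = 1022 - 1385 = -363$)
$\frac{4092}{O} - \frac{516}{4872} = \frac{4092}{-363} - \frac{516}{4872} = 4092 \left(- \frac{1}{363}\right) - \frac{43}{406} = - \frac{124}{11} - \frac{43}{406} = - \frac{50817}{4466}$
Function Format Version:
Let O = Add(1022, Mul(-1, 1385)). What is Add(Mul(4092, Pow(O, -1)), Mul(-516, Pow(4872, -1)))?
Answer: Rational(-50817, 4466) ≈ -11.379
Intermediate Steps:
O = -363 (O = Add(1022, -1385) = -363)
Add(Mul(4092, Pow(O, -1)), Mul(-516, Pow(4872, -1))) = Add(Mul(4092, Pow(-363, -1)), Mul(-516, Pow(4872, -1))) = Add(Mul(4092, Rational(-1, 363)), Mul(-516, Rational(1, 4872))) = Add(Rational(-124, 11), Rational(-43, 406)) = Rational(-50817, 4466)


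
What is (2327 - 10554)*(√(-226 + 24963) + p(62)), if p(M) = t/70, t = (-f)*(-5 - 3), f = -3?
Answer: 98724/35 - 8227*√24737 ≈ -1.2911e+6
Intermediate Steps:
t = -24 (t = (-1*(-3))*(-5 - 3) = 3*(-8) = -24)
p(M) = -12/35 (p(M) = -24/70 = -24*1/70 = -12/35)
(2327 - 10554)*(√(-226 + 24963) + p(62)) = (2327 - 10554)*(√(-226 + 24963) - 12/35) = -8227*(√24737 - 12/35) = -8227*(-12/35 + √24737) = 98724/35 - 8227*√24737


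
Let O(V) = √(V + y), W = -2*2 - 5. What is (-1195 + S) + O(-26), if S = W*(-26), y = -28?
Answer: -961 + 3*I*√6 ≈ -961.0 + 7.3485*I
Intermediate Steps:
W = -9 (W = -4 - 5 = -9)
S = 234 (S = -9*(-26) = 234)
O(V) = √(-28 + V) (O(V) = √(V - 28) = √(-28 + V))
(-1195 + S) + O(-26) = (-1195 + 234) + √(-28 - 26) = -961 + √(-54) = -961 + 3*I*√6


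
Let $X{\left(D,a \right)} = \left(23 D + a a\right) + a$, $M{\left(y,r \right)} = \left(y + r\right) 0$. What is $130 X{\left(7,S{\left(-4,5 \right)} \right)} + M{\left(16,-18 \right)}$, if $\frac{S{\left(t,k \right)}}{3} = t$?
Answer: $38090$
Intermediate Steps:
$M{\left(y,r \right)} = 0$ ($M{\left(y,r \right)} = \left(r + y\right) 0 = 0$)
$S{\left(t,k \right)} = 3 t$
$X{\left(D,a \right)} = a + a^{2} + 23 D$ ($X{\left(D,a \right)} = \left(23 D + a^{2}\right) + a = \left(a^{2} + 23 D\right) + a = a + a^{2} + 23 D$)
$130 X{\left(7,S{\left(-4,5 \right)} \right)} + M{\left(16,-18 \right)} = 130 \left(3 \left(-4\right) + \left(3 \left(-4\right)\right)^{2} + 23 \cdot 7\right) + 0 = 130 \left(-12 + \left(-12\right)^{2} + 161\right) + 0 = 130 \left(-12 + 144 + 161\right) + 0 = 130 \cdot 293 + 0 = 38090 + 0 = 38090$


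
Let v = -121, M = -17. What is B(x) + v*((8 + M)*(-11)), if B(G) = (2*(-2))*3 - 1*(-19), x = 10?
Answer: -11972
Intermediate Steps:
B(G) = 7 (B(G) = -4*3 + 19 = -12 + 19 = 7)
B(x) + v*((8 + M)*(-11)) = 7 - 121*(8 - 17)*(-11) = 7 - (-1089)*(-11) = 7 - 121*99 = 7 - 11979 = -11972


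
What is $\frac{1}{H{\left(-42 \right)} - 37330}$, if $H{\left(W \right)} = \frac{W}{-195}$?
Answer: $- \frac{65}{2426436} \approx -2.6788 \cdot 10^{-5}$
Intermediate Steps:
$H{\left(W \right)} = - \frac{W}{195}$ ($H{\left(W \right)} = W \left(- \frac{1}{195}\right) = - \frac{W}{195}$)
$\frac{1}{H{\left(-42 \right)} - 37330} = \frac{1}{\left(- \frac{1}{195}\right) \left(-42\right) - 37330} = \frac{1}{\frac{14}{65} - 37330} = \frac{1}{- \frac{2426436}{65}} = - \frac{65}{2426436}$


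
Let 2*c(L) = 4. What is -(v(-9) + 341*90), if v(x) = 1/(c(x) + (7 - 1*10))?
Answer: -30689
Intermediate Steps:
c(L) = 2 (c(L) = (½)*4 = 2)
v(x) = -1 (v(x) = 1/(2 + (7 - 1*10)) = 1/(2 + (7 - 10)) = 1/(2 - 3) = 1/(-1) = -1)
-(v(-9) + 341*90) = -(-1 + 341*90) = -(-1 + 30690) = -1*30689 = -30689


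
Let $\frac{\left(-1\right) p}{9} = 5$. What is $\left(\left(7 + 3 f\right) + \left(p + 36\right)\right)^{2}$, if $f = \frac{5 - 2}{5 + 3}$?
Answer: $\frac{49}{64} \approx 0.76563$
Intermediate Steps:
$p = -45$ ($p = \left(-9\right) 5 = -45$)
$f = \frac{3}{8} \approx 0.375$
$\left(\left(7 + 3 f\right) + \left(p + 36\right)\right)^{2} = \left(\left(7 + 3 \cdot \frac{3}{8}\right) + \left(-45 + 36\right)\right)^{2} = \left(\left(7 + \frac{9}{8}\right) - 9\right)^{2} = \left(\frac{65}{8} - 9\right)^{2} = \left(- \frac{7}{8}\right)^{2} = \frac{49}{64}$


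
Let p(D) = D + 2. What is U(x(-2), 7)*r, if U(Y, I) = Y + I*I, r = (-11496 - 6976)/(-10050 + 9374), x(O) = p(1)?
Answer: 18472/13 ≈ 1420.9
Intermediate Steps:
p(D) = 2 + D
x(O) = 3 (x(O) = 2 + 1 = 3)
r = 4618/169 (r = -18472/(-676) = -18472*(-1/676) = 4618/169 ≈ 27.325)
U(Y, I) = Y + I²
U(x(-2), 7)*r = (3 + 7²)*(4618/169) = (3 + 49)*(4618/169) = 52*(4618/169) = 18472/13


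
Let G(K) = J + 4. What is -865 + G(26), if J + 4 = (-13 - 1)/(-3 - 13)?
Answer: -6913/8 ≈ -864.13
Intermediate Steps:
J = -25/8 (J = -4 + (-13 - 1)/(-3 - 13) = -4 - 14/(-16) = -4 - 14*(-1/16) = -4 + 7/8 = -25/8 ≈ -3.1250)
G(K) = 7/8 (G(K) = -25/8 + 4 = 7/8)
-865 + G(26) = -865 + 7/8 = -6913/8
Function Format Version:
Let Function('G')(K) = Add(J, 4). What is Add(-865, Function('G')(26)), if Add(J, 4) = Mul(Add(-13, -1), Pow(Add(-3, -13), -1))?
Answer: Rational(-6913, 8) ≈ -864.13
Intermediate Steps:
J = Rational(-25, 8) (J = Add(-4, Mul(Add(-13, -1), Pow(Add(-3, -13), -1))) = Add(-4, Mul(-14, Pow(-16, -1))) = Add(-4, Mul(-14, Rational(-1, 16))) = Add(-4, Rational(7, 8)) = Rational(-25, 8) ≈ -3.1250)
Function('G')(K) = Rational(7, 8) (Function('G')(K) = Add(Rational(-25, 8), 4) = Rational(7, 8))
Add(-865, Function('G')(26)) = Add(-865, Rational(7, 8)) = Rational(-6913, 8)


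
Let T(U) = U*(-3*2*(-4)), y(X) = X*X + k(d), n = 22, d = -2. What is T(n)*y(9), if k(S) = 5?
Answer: 45408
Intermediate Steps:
y(X) = 5 + X**2 (y(X) = X*X + 5 = X**2 + 5 = 5 + X**2)
T(U) = 24*U (T(U) = U*(-6*(-4)) = U*24 = 24*U)
T(n)*y(9) = (24*22)*(5 + 9**2) = 528*(5 + 81) = 528*86 = 45408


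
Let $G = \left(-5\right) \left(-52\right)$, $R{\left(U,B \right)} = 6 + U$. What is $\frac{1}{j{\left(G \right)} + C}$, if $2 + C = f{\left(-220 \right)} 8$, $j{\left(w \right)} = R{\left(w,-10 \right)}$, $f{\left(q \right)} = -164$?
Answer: $- \frac{1}{1048} \approx -0.0009542$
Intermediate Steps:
$G = 260$
$j{\left(w \right)} = 6 + w$
$C = -1314$ ($C = -2 - 1312 = -1314$)
$\frac{1}{j{\left(G \right)} + C} = \frac{1}{\left(6 + 260\right) - 1314} = \frac{1}{266 - 1314} = \frac{1}{-1048} = - \frac{1}{1048}$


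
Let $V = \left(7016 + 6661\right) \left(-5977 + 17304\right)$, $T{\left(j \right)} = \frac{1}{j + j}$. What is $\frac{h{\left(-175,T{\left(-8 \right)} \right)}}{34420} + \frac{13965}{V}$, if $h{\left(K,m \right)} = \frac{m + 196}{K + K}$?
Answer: $\frac{147073961789}{1990734676067200} \approx 7.3879 \cdot 10^{-5}$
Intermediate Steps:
$T{\left(j \right)} = \frac{1}{2 j}$
$h{\left(K,m \right)} = \frac{196 + m}{2 K}$
$V = 154919379$ ($V = 13677 \cdot 11327 = 154919379$)
$\frac{h{\left(-175,T{\left(-8 \right)} \right)}}{34420} + \frac{13965}{V} = \frac{\frac{1}{2} \frac{1}{-175} \left(196 + \frac{1}{2 \left(-8\right)}\right)}{34420} + \frac{13965}{154919379} = \frac{1}{2} \left(- \frac{1}{175}\right) \left(196 + \frac{1}{2} \left(- \frac{1}{8}\right)\right) \frac{1}{34420} + 13965 \cdot \frac{1}{154919379} = \frac{1}{2} \left(- \frac{1}{175}\right) \left(196 - \frac{1}{16}\right) \frac{1}{34420} + \frac{4655}{51639793} = \frac{1}{2} \left(- \frac{1}{175}\right) \frac{3135}{16} \cdot \frac{1}{34420} + \frac{4655}{51639793} = \left(- \frac{627}{1120}\right) \frac{1}{34420} + \frac{4655}{51639793} = - \frac{627}{38550400} + \frac{4655}{51639793} = \frac{147073961789}{1990734676067200}$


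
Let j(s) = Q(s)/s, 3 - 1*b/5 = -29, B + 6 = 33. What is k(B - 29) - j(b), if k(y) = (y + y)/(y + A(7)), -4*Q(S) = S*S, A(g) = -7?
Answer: 364/9 ≈ 40.444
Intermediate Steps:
B = 27 (B = -6 + 33 = 27)
Q(S) = -S**2/4 (Q(S) = -S*S/4 = -S**2/4)
b = 160 (b = 15 - 5*(-29) = 15 + 145 = 160)
j(s) = -s/4 (j(s) = (-s**2/4)/s = -s/4)
k(y) = 2*y/(-7 + y) (k(y) = (y + y)/(y - 7) = (2*y)/(-7 + y) = 2*y/(-7 + y))
k(B - 29) - j(b) = 2*(27 - 29)/(-7 + (27 - 29)) - (-1)*160/4 = 2*(-2)/(-7 - 2) - 1*(-40) = 2*(-2)/(-9) + 40 = 2*(-2)*(-1/9) + 40 = 4/9 + 40 = 364/9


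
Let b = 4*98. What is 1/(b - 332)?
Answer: 1/60 ≈ 0.016667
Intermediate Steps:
b = 392
1/(b - 332) = 1/(392 - 332) = 1/60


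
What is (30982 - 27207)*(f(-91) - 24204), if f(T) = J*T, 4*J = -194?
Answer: -149418275/2 ≈ -7.4709e+7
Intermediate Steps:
J = -97/2 (J = (¼)*(-194) = -97/2 ≈ -48.500)
f(T) = -97*T/2
(30982 - 27207)*(f(-91) - 24204) = (30982 - 27207)*(-97/2*(-91) - 24204) = 3775*(8827/2 - 24204) = 3775*(-39581/2) = -149418275/2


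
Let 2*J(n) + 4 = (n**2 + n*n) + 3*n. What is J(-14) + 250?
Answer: 423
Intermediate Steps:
J(n) = -2 + n**2 + 3*n/2 (J(n) = -2 + ((n**2 + n*n) + 3*n)/2 = -2 + ((n**2 + n**2) + 3*n)/2 = -2 + (2*n**2 + 3*n)/2 = -2 + (n**2 + 3*n/2) = -2 + n**2 + 3*n/2)
J(-14) + 250 = (-2 + (-14)**2 + (3/2)*(-14)) + 250 = (-2 + 196 - 21) + 250 = 173 + 250 = 423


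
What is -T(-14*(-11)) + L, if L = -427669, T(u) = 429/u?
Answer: -5987405/14 ≈ -4.2767e+5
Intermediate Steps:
-T(-14*(-11)) + L = -429/((-14*(-11))) - 427669 = -429/154 - 427669 = -1*39/14 - 427669 = -39/14 - 427669 = -5987405/14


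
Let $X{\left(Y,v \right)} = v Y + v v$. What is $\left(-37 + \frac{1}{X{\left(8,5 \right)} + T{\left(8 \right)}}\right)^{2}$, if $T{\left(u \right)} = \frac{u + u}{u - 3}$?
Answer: $\frac{159062544}{116281} \approx 1367.9$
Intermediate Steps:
$T{\left(u \right)} = \frac{2 u}{-3 + u}$
$X{\left(Y,v \right)} = v^{2} + Y v$ ($X{\left(Y,v \right)} = Y v + v^{2} = v^{2} + Y v$)
$\left(-37 + \frac{1}{X{\left(8,5 \right)} + T{\left(8 \right)}}\right)^{2} = \left(-37 + \frac{1}{5 \left(8 + 5\right) + 2 \cdot 8 \frac{1}{-3 + 8}}\right)^{2} = \left(-37 + \frac{1}{5 \cdot 13 + 2 \cdot 8 \cdot \frac{1}{5}}\right)^{2} = \left(-37 + \frac{1}{65 + 2 \cdot 8 \cdot \frac{1}{5}}\right)^{2} = \left(-37 + \frac{1}{65 + \frac{16}{5}}\right)^{2} = \left(-37 + \frac{1}{\frac{341}{5}}\right)^{2} = \left(-37 + \frac{5}{341}\right)^{2} = \left(- \frac{12612}{341}\right)^{2} = \frac{159062544}{116281}$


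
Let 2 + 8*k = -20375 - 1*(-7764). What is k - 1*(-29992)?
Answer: 227323/8 ≈ 28415.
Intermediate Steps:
k = -12613/8 (k = -¼ + (-20375 - 1*(-7764))/8 = -¼ + (-20375 + 7764)/8 = -¼ + (⅛)*(-12611) = -¼ - 12611/8 = -12613/8 ≈ -1576.6)
k - 1*(-29992) = -12613/8 - 1*(-29992) = -12613/8 + 29992 = 227323/8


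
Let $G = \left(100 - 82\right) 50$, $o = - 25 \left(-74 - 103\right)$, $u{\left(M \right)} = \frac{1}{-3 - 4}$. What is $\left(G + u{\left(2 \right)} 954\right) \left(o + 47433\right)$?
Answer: $\frac{277232868}{7} \approx 3.9605 \cdot 10^{7}$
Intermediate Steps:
$u{\left(M \right)} = - \frac{1}{7}$ ($u{\left(M \right)} = \frac{1}{-7} = - \frac{1}{7}$)
$o = 4425$ ($o = \left(-25\right) \left(-177\right) = 4425$)
$G = 900$ ($G = 18 \cdot 50 = 900$)
$\left(G + u{\left(2 \right)} 954\right) \left(o + 47433\right) = \left(900 - \frac{954}{7}\right) \left(4425 + 47433\right) = \left(900 - \frac{954}{7}\right) 51858 = \frac{5346}{7} \cdot 51858 = \frac{277232868}{7}$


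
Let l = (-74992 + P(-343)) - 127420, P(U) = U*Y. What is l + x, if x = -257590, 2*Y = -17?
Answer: -914173/2 ≈ -4.5709e+5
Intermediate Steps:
Y = -17/2 (Y = (1/2)*(-17) = -17/2 ≈ -8.5000)
P(U) = -17*U/2 (P(U) = U*(-17/2) = -17*U/2)
l = -398993/2 (l = (-74992 - 17/2*(-343)) - 127420 = (-74992 + 5831/2) - 127420 = -144153/2 - 127420 = -398993/2 ≈ -1.9950e+5)
l + x = -398993/2 - 257590 = -914173/2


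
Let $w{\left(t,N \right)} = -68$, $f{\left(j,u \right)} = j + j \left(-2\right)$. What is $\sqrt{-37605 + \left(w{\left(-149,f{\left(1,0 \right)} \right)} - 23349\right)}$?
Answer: $i \sqrt{61022} \approx 247.03 i$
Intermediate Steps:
$f{\left(j,u \right)} = - j$ ($f{\left(j,u \right)} = j - 2 j = - j$)
$\sqrt{-37605 + \left(w{\left(-149,f{\left(1,0 \right)} \right)} - 23349\right)} = \sqrt{-37605 - 23417} = \sqrt{-61022} = i \sqrt{61022}$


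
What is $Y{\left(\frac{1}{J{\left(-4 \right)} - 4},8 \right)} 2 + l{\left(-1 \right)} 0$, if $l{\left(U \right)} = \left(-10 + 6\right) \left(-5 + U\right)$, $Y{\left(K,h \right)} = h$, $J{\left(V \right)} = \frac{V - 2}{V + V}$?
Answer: $16$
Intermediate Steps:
$J{\left(V \right)} = \frac{-2 + V}{2 V}$
$l{\left(U \right)} = 20 - 4 U$ ($l{\left(U \right)} = - 4 \left(-5 + U\right) = 20 - 4 U$)
$Y{\left(\frac{1}{J{\left(-4 \right)} - 4},8 \right)} 2 + l{\left(-1 \right)} 0 = 8 \cdot 2 + \left(20 - -4\right) 0 = 16 + \left(20 + 4\right) 0 = 16 + 24 \cdot 0 = 16 + 0 = 16$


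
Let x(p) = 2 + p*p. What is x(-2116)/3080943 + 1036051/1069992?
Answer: 295661419127/122095717128 ≈ 2.4216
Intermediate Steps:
x(p) = 2 + p²
x(-2116)/3080943 + 1036051/1069992 = (2 + (-2116)²)/3080943 + 1036051/1069992 = (2 + 4477456)*(1/3080943) + 1036051*(1/1069992) = 4477458*(1/3080943) + 1036051/1069992 = 1492486/1026981 + 1036051/1069992 = 295661419127/122095717128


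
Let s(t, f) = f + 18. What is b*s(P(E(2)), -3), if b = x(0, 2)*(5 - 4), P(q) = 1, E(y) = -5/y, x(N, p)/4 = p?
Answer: 120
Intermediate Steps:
x(N, p) = 4*p
s(t, f) = 18 + f
b = 8 (b = (4*2)*(5 - 4) = 8*1 = 8)
b*s(P(E(2)), -3) = 8*(18 - 3) = 8*15 = 120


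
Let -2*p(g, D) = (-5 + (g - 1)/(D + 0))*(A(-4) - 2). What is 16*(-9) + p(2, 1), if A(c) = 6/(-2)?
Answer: -154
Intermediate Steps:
A(c) = -3 (A(c) = 6*(-½) = -3)
p(g, D) = -25/2 + 5*(-1 + g)/(2*D) (p(g, D) = -(-5 + (g - 1)/(D + 0))*(-3 - 2)/2 = -(-5 + (-1 + g)/D)*(-5)/2 = -(25 - 5*(-1 + g)/D)/2 = -25/2 + 5*(-1 + g)/(2*D))
16*(-9) + p(2, 1) = 16*(-9) + (5/2)*(-1 + 2 - 5*1)/1 = -144 + (5/2)*1*(-1 + 2 - 5) = -144 + (5/2)*1*(-4) = -144 - 10 = -154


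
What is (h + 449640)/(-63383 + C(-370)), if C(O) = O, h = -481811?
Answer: 32171/63753 ≈ 0.50462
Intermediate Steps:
(h + 449640)/(-63383 + C(-370)) = (-481811 + 449640)/(-63383 - 370) = -32171/(-63753) = -32171*(-1/63753) = 32171/63753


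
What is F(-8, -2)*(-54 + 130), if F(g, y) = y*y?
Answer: 304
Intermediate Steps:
F(g, y) = y**2
F(-8, -2)*(-54 + 130) = (-2)**2*(-54 + 130) = 4*76 = 304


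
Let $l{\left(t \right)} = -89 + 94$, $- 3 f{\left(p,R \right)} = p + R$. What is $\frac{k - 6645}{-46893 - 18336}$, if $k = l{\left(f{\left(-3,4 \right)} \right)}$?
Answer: $\frac{6640}{65229} \approx 0.1018$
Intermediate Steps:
$f{\left(p,R \right)} = - \frac{R}{3} - \frac{p}{3}$ ($f{\left(p,R \right)} = - \frac{p + R}{3} = - \frac{R + p}{3} = - \frac{R}{3} - \frac{p}{3}$)
$l{\left(t \right)} = 5$
$k = 5$
$\frac{k - 6645}{-46893 - 18336} = \frac{5 - 6645}{-46893 - 18336} = - \frac{6640}{-65229} = \left(-6640\right) \left(- \frac{1}{65229}\right) = \frac{6640}{65229}$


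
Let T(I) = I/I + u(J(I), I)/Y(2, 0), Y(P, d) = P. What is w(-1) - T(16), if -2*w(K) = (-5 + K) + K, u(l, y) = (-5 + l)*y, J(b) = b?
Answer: -171/2 ≈ -85.500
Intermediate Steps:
u(l, y) = y*(-5 + l)
T(I) = 1 + I*(-5 + I)/2 (T(I) = I/I + (I*(-5 + I))/2 = 1 + (I*(-5 + I))*(½) = 1 + I*(-5 + I)/2)
w(K) = 5/2 - K (w(K) = -((-5 + K) + K)/2 = -(-5 + 2*K)/2 = 5/2 - K)
w(-1) - T(16) = (5/2 - 1*(-1)) - (1 + (½)*16*(-5 + 16)) = (5/2 + 1) - (1 + (½)*16*11) = 7/2 - (1 + 88) = 7/2 - 1*89 = 7/2 - 89 = -171/2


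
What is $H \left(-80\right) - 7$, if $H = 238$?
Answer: $-19047$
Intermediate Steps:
$H \left(-80\right) - 7 = 238 \left(-80\right) - 7 = -19040 - 7 = -19047$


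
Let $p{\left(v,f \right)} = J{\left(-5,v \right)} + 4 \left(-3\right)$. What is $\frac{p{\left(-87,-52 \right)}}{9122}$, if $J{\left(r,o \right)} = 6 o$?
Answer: $- \frac{267}{4561} \approx -0.05854$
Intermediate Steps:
$p{\left(v,f \right)} = -12 + 6 v$ ($p{\left(v,f \right)} = 6 v + 4 \left(-3\right) = 6 v - 12 = -12 + 6 v$)
$\frac{p{\left(-87,-52 \right)}}{9122} = \frac{-12 + 6 \left(-87\right)}{9122} = \left(-12 - 522\right) \frac{1}{9122} = \left(-534\right) \frac{1}{9122} = - \frac{267}{4561}$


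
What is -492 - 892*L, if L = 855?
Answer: -763152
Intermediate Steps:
-492 - 892*L = -492 - 892*855 = -492 - 762660 = -763152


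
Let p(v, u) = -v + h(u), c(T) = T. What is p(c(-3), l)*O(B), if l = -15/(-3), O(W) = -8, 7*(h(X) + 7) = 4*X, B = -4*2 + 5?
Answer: 64/7 ≈ 9.1429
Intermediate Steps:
B = -3 (B = -8 + 5 = -3)
h(X) = -7 + 4*X/7 (h(X) = -7 + (4*X)/7 = -7 + 4*X/7)
l = 5 (l = -15*(-1/3) = 5)
p(v, u) = -7 - v + 4*u/7 (p(v, u) = -v + (-7 + 4*u/7) = -7 - v + 4*u/7)
p(c(-3), l)*O(B) = (-7 - 1*(-3) + (4/7)*5)*(-8) = (-7 + 3 + 20/7)*(-8) = -8/7*(-8) = 64/7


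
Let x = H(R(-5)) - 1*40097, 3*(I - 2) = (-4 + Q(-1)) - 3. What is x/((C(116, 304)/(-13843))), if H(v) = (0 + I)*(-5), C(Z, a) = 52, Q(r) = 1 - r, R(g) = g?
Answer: 416314382/39 ≈ 1.0675e+7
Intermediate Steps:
I = ⅓ (I = 2 + ((-4 + (1 - 1*(-1))) - 3)/3 = 2 + ((-4 + (1 + 1)) - 3)/3 = 2 + ((-4 + 2) - 3)/3 = 2 + (-2 - 3)/3 = 2 + (⅓)*(-5) = 2 - 5/3 = ⅓ ≈ 0.33333)
H(v) = -5/3 (H(v) = (0 + ⅓)*(-5) = (⅓)*(-5) = -5/3)
x = -120296/3 (x = -5/3 - 1*40097 = -5/3 - 40097 = -120296/3 ≈ -40099.)
x/((C(116, 304)/(-13843))) = -120296/(3*(52/(-13843))) = -120296/(3*(52*(-1/13843))) = -120296/(3*(-52/13843)) = -120296/3*(-13843/52) = 416314382/39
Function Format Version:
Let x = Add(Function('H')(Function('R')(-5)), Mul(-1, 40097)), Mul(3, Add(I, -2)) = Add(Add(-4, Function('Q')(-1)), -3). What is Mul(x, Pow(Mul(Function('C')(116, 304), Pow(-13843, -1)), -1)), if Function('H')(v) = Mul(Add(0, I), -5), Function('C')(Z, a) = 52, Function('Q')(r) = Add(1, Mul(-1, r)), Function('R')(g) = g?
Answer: Rational(416314382, 39) ≈ 1.0675e+7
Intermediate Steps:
I = Rational(1, 3) (I = Add(2, Mul(Rational(1, 3), Add(Add(-4, Add(1, Mul(-1, -1))), -3))) = Add(2, Mul(Rational(1, 3), Add(Add(-4, Add(1, 1)), -3))) = Add(2, Mul(Rational(1, 3), Add(Add(-4, 2), -3))) = Add(2, Mul(Rational(1, 3), Add(-2, -3))) = Add(2, Mul(Rational(1, 3), -5)) = Add(2, Rational(-5, 3)) = Rational(1, 3) ≈ 0.33333)
Function('H')(v) = Rational(-5, 3) (Function('H')(v) = Mul(Add(0, Rational(1, 3)), -5) = Mul(Rational(1, 3), -5) = Rational(-5, 3))
x = Rational(-120296, 3) (x = Add(Rational(-5, 3), Mul(-1, 40097)) = Add(Rational(-5, 3), -40097) = Rational(-120296, 3) ≈ -40099.)
Mul(x, Pow(Mul(Function('C')(116, 304), Pow(-13843, -1)), -1)) = Mul(Rational(-120296, 3), Pow(Mul(52, Pow(-13843, -1)), -1)) = Mul(Rational(-120296, 3), Pow(Mul(52, Rational(-1, 13843)), -1)) = Mul(Rational(-120296, 3), Pow(Rational(-52, 13843), -1)) = Mul(Rational(-120296, 3), Rational(-13843, 52)) = Rational(416314382, 39)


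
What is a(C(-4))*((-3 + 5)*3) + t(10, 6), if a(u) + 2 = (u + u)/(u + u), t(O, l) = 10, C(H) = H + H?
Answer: 4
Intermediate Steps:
C(H) = 2*H
a(u) = -1 (a(u) = -2 + (u + u)/(u + u) = -2 + (2*u)/((2*u)) = -2 + (2*u)*(1/(2*u)) = -2 + 1 = -1)
a(C(-4))*((-3 + 5)*3) + t(10, 6) = -(-3 + 5)*3 + 10 = -2*3 + 10 = -1*6 + 10 = -6 + 10 = 4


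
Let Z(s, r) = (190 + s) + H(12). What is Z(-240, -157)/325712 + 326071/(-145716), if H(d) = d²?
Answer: -13273942531/5932681224 ≈ -2.2374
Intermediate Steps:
Z(s, r) = 334 + s (Z(s, r) = (190 + s) + 12² = (190 + s) + 144 = 334 + s)
Z(-240, -157)/325712 + 326071/(-145716) = (334 - 240)/325712 + 326071/(-145716) = 94*(1/325712) + 326071*(-1/145716) = 47/162856 - 326071/145716 = -13273942531/5932681224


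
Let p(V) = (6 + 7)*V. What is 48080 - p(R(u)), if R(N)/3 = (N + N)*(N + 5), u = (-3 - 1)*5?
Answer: 24680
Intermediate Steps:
u = -20 (u = -4*5 = -20)
R(N) = 6*N*(5 + N) (R(N) = 3*((N + N)*(N + 5)) = 3*((2*N)*(5 + N)) = 3*(2*N*(5 + N)) = 6*N*(5 + N))
p(V) = 13*V
48080 - p(R(u)) = 48080 - 13*6*(-20)*(5 - 20) = 48080 - 13*6*(-20)*(-15) = 48080 - 13*1800 = 48080 - 1*23400 = 48080 - 23400 = 24680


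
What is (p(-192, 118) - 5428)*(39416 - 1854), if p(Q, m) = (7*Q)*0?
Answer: -203886536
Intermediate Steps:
p(Q, m) = 0
(p(-192, 118) - 5428)*(39416 - 1854) = (0 - 5428)*(39416 - 1854) = -5428*37562 = -203886536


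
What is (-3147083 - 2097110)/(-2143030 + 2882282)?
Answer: -5244193/739252 ≈ -7.0939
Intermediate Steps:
(-3147083 - 2097110)/(-2143030 + 2882282) = -5244193/739252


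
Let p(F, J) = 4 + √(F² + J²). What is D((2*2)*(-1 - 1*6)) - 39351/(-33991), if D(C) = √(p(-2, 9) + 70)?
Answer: 39351/33991 + √(74 + √85) ≈ 10.280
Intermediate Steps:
D(C) = √(74 + √85) (D(C) = √((4 + √((-2)² + 9²)) + 70) = √((4 + √(4 + 81)) + 70) = √((4 + √85) + 70) = √(74 + √85))
D((2*2)*(-1 - 1*6)) - 39351/(-33991) = √(74 + √85) - 39351/(-33991) = √(74 + √85) - 39351*(-1/33991) = √(74 + √85) + 39351/33991 = 39351/33991 + √(74 + √85)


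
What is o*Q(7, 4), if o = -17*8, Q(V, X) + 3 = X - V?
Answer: 816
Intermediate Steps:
Q(V, X) = -3 + X - V (Q(V, X) = -3 + (X - V) = -3 + X - V)
o = -136
o*Q(7, 4) = -136*(-3 + 4 - 1*7) = -136*(-3 + 4 - 7) = -136*(-6) = 816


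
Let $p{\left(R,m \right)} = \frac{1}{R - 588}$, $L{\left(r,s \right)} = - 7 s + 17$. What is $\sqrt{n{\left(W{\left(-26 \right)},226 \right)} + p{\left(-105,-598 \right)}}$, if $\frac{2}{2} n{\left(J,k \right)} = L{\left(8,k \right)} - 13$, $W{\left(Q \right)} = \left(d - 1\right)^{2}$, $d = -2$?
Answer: $\frac{i \sqrt{84203735}}{231} \approx 39.724 i$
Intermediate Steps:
$L{\left(r,s \right)} = 17 - 7 s$
$p{\left(R,m \right)} = \frac{1}{-588 + R}$
$W{\left(Q \right)} = 9$ ($W{\left(Q \right)} = \left(-2 - 1\right)^{2} = \left(-3\right)^{2} = 9$)
$n{\left(J,k \right)} = 4 - 7 k$ ($n{\left(J,k \right)} = \left(17 - 7 k\right) - 13 = 4 - 7 k$)
$\sqrt{n{\left(W{\left(-26 \right)},226 \right)} + p{\left(-105,-598 \right)}} = \sqrt{\left(4 - 1582\right) + \frac{1}{-588 - 105}} = \sqrt{\left(4 - 1582\right) + \frac{1}{-693}} = \sqrt{-1578 - \frac{1}{693}} = \sqrt{- \frac{1093555}{693}} = \frac{i \sqrt{84203735}}{231}$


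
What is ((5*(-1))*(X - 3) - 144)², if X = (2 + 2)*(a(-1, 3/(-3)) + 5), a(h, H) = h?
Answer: 43681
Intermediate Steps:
X = 16 (X = (2 + 2)*(-1 + 5) = 4*4 = 16)
((5*(-1))*(X - 3) - 144)² = ((5*(-1))*(16 - 3) - 144)² = (-5*13 - 144)² = (-65 - 144)² = (-209)² = 43681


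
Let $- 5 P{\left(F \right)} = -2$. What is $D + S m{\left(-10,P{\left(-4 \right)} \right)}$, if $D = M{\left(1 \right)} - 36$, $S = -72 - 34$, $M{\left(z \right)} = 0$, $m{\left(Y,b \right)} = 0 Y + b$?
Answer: $- \frac{392}{5} \approx -78.4$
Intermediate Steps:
$P{\left(F \right)} = \frac{2}{5}$ ($P{\left(F \right)} = \left(- \frac{1}{5}\right) \left(-2\right) = \frac{2}{5}$)
$m{\left(Y,b \right)} = b$ ($m{\left(Y,b \right)} = 0 + b = b$)
$S = -106$
$D = -36$ ($D = 0 - 36 = -36$)
$D + S m{\left(-10,P{\left(-4 \right)} \right)} = -36 - \frac{212}{5} = - \frac{392}{5}$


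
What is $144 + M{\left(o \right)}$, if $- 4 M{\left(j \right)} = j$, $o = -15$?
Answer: $\frac{591}{4} \approx 147.75$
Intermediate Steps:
$M{\left(j \right)} = - \frac{j}{4}$
$144 + M{\left(o \right)} = 144 - - \frac{15}{4} = 144 + \frac{15}{4} = \frac{591}{4}$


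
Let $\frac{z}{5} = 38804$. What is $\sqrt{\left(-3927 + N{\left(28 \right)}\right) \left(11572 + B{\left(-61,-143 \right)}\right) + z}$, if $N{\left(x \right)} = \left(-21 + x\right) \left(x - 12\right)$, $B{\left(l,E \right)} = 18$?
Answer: $i \sqrt{44021830} \approx 6634.9 i$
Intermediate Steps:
$z = 194020$ ($z = 5 \cdot 38804 = 194020$)
$N{\left(x \right)} = \left(-21 + x\right) \left(-12 + x\right)$
$\sqrt{\left(-3927 + N{\left(28 \right)}\right) \left(11572 + B{\left(-61,-143 \right)}\right) + z} = \sqrt{\left(-3927 + \left(252 + 28^{2} - 924\right)\right) \left(11572 + 18\right) + 194020} = \sqrt{\left(-3927 + \left(252 + 784 - 924\right)\right) 11590 + 194020} = \sqrt{\left(-3927 + 112\right) 11590 + 194020} = \sqrt{\left(-3815\right) 11590 + 194020} = \sqrt{-44215850 + 194020} = \sqrt{-44021830} = i \sqrt{44021830}$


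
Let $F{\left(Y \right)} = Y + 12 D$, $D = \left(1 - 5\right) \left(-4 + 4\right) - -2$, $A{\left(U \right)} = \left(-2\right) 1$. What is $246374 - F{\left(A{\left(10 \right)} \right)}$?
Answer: $246352$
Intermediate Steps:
$A{\left(U \right)} = -2$
$D = 2$ ($D = \left(-4\right) 0 + 2 = 0 + 2 = 2$)
$F{\left(Y \right)} = 24 + Y$ ($F{\left(Y \right)} = Y + 12 \cdot 2 = Y + 24 = 24 + Y$)
$246374 - F{\left(A{\left(10 \right)} \right)} = 246374 - \left(24 - 2\right) = 246374 - 22 = 246352$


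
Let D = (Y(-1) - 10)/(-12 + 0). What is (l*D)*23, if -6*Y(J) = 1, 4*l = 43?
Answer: 60329/288 ≈ 209.48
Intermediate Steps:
l = 43/4 (l = (¼)*43 = 43/4 ≈ 10.750)
Y(J) = -⅙ (Y(J) = -⅙*1 = -⅙)
D = 61/72 (D = (-⅙ - 10)/(-12 + 0) = -61/6/(-12) = -61/6*(-1/12) = 61/72 ≈ 0.84722)
(l*D)*23 = ((43/4)*(61/72))*23 = (2623/288)*23 = 60329/288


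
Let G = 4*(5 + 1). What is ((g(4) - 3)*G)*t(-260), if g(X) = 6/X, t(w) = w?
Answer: 9360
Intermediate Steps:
G = 24 (G = 4*6 = 24)
((g(4) - 3)*G)*t(-260) = ((6/4 - 3)*24)*(-260) = ((6*(1/4) - 3)*24)*(-260) = ((3/2 - 3)*24)*(-260) = -3/2*24*(-260) = -36*(-260) = 9360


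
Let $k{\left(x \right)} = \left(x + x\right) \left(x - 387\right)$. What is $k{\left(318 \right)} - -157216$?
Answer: $113332$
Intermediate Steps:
$k{\left(x \right)} = 2 x \left(-387 + x\right)$
$k{\left(318 \right)} - -157216 = 2 \cdot 318 \left(-387 + 318\right) - -157216 = 2 \cdot 318 \left(-69\right) + 157216 = -43884 + 157216 = 113332$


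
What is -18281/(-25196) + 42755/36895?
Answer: 350346495/185921284 ≈ 1.8844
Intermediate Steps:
-18281/(-25196) + 42755/36895 = -18281*(-1/25196) + 42755*(1/36895) = 18281/25196 + 8551/7379 = 350346495/185921284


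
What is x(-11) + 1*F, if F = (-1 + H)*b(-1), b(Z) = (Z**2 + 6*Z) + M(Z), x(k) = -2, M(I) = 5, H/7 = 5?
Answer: -2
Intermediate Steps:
H = 35 (H = 7*5 = 35)
b(Z) = 5 + Z**2 + 6*Z (b(Z) = (Z**2 + 6*Z) + 5 = 5 + Z**2 + 6*Z)
F = 0 (F = (-1 + 35)*(5 + (-1)**2 + 6*(-1)) = 34*(5 + 1 - 6) = 34*0 = 0)
x(-11) + 1*F = -2 + 1*0 = -2 + 0 = -2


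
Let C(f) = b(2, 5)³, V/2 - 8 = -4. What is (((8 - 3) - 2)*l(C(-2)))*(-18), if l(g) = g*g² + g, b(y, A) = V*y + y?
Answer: -10711401994800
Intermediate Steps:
V = 8 (V = 16 + 2*(-4) = 16 - 8 = 8)
b(y, A) = 9*y (b(y, A) = 8*y + y = 9*y)
C(f) = 5832 (C(f) = (9*2)³ = 18³ = 5832)
l(g) = g + g³ (l(g) = g³ + g = g + g³)
(((8 - 3) - 2)*l(C(-2)))*(-18) = (((8 - 3) - 2)*(5832 + 5832³))*(-18) = ((5 - 2)*(5832 + 198359290368))*(-18) = (3*198359296200)*(-18) = 595077888600*(-18) = -10711401994800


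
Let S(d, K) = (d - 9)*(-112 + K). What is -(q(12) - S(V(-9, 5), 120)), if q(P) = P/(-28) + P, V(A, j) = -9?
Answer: -1089/7 ≈ -155.57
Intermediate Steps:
S(d, K) = (-112 + K)*(-9 + d) (S(d, K) = (-9 + d)*(-112 + K) = (-112 + K)*(-9 + d))
q(P) = 27*P/28 (q(P) = P*(-1/28) + P = -P/28 + P = 27*P/28)
-(q(12) - S(V(-9, 5), 120)) = -((27/28)*12 - (1008 - 112*(-9) - 9*120 + 120*(-9))) = -(81/7 - (1008 + 1008 - 1080 - 1080)) = -(81/7 - 1*(-144)) = -(81/7 + 144) = -1*1089/7 = -1089/7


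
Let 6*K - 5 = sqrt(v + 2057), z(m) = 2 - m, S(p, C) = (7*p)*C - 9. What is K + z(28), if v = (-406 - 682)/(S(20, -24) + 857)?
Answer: -151/6 + sqrt(50713669)/942 ≈ -17.607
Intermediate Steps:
S(p, C) = -9 + 7*C*p (S(p, C) = 7*C*p - 9 = -9 + 7*C*p)
v = 68/157 (v = (-406 - 682)/((-9 + 7*(-24)*20) + 857) = -1088/((-9 - 3360) + 857) = -1088/(-3369 + 857) = -1088/(-2512) = -1088*(-1/2512) = 68/157 ≈ 0.43312)
K = 5/6 + sqrt(50713669)/942 (K = 5/6 + sqrt(68/157 + 2057)/6 = 5/6 + sqrt(323017/157)/6 = 5/6 + (sqrt(50713669)/157)/6 = 5/6 + sqrt(50713669)/942 ≈ 8.3932)
K + z(28) = (5/6 + sqrt(50713669)/942) + (2 - 1*28) = (5/6 + sqrt(50713669)/942) + (2 - 28) = (5/6 + sqrt(50713669)/942) - 26 = -151/6 + sqrt(50713669)/942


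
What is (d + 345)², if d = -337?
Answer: 64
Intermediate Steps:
(d + 345)² = (-337 + 345)² = 8² = 64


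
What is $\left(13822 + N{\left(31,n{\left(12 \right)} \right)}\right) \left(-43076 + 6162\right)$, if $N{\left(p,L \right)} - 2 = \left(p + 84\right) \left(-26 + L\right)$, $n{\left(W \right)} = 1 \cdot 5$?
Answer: $-421151826$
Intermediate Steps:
$n{\left(W \right)} = 5$
$N{\left(p,L \right)} = 2 + \left(-26 + L\right) \left(84 + p\right)$ ($N{\left(p,L \right)} = 2 + \left(p + 84\right) \left(-26 + L\right) = 2 + \left(84 + p\right) \left(-26 + L\right) = 2 + \left(-26 + L\right) \left(84 + p\right)$)
$\left(13822 + N{\left(31,n{\left(12 \right)} \right)}\right) \left(-43076 + 6162\right) = \left(13822 + \left(-2182 - 806 + 84 \cdot 5 + 5 \cdot 31\right)\right) \left(-43076 + 6162\right) = \left(13822 + \left(-2182 - 806 + 420 + 155\right)\right) \left(-36914\right) = \left(13822 - 2413\right) \left(-36914\right) = 11409 \left(-36914\right) = -421151826$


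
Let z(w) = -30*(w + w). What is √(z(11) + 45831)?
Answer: 3*√5019 ≈ 212.53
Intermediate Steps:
z(w) = -60*w
√(z(11) + 45831) = √(-60*11 + 45831) = √(-660 + 45831) = √45171 = 3*√5019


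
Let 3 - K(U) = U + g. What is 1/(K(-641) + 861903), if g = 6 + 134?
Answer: 1/862407 ≈ 1.1595e-6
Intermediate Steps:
g = 140
K(U) = -137 - U (K(U) = 3 - (U + 140) = 3 - (140 + U) = 3 + (-140 - U) = -137 - U)
1/(K(-641) + 861903) = 1/((-137 - 1*(-641)) + 861903) = 1/((-137 + 641) + 861903) = 1/(504 + 861903) = 1/862407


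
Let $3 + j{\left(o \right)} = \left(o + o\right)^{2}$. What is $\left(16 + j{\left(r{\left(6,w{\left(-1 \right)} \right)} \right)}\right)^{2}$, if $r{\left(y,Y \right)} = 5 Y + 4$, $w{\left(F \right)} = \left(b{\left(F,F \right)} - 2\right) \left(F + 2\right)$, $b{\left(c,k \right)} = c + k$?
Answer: $1075369$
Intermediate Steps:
$w{\left(F \right)} = \left(-2 + 2 F\right) \left(2 + F\right)$ ($w{\left(F \right)} = \left(\left(F + F\right) - 2\right) \left(F + 2\right) = \left(2 F - 2\right) \left(2 + F\right) = \left(-2 + 2 F\right) \left(2 + F\right)$)
$r{\left(y,Y \right)} = 4 + 5 Y$
$j{\left(o \right)} = -3 + 4 o^{2}$ ($j{\left(o \right)} = -3 + \left(o + o\right)^{2} = -3 + \left(2 o\right)^{2} = -3 + 4 o^{2}$)
$\left(16 + j{\left(r{\left(6,w{\left(-1 \right)} \right)} \right)}\right)^{2} = \left(16 - \left(3 - 4 \left(4 + 5 \left(-4 + 2 \left(-1\right) + 2 \left(-1\right)^{2}\right)\right)^{2}\right)\right)^{2} = \left(16 - \left(3 - 4 \left(4 + 5 \left(-4 - 2 + 2 \cdot 1\right)\right)^{2}\right)\right)^{2} = \left(16 - \left(3 - 4 \left(4 + 5 \left(-4 - 2 + 2\right)\right)^{2}\right)\right)^{2} = \left(16 - \left(3 - 4 \left(4 + 5 \left(-4\right)\right)^{2}\right)\right)^{2} = \left(16 - \left(3 - 4 \left(4 - 20\right)^{2}\right)\right)^{2} = \left(16 - \left(3 - 4 \left(-16\right)^{2}\right)\right)^{2} = \left(16 + \left(-3 + 4 \cdot 256\right)\right)^{2} = \left(16 + \left(-3 + 1024\right)\right)^{2} = \left(16 + 1021\right)^{2} = 1037^{2} = 1075369$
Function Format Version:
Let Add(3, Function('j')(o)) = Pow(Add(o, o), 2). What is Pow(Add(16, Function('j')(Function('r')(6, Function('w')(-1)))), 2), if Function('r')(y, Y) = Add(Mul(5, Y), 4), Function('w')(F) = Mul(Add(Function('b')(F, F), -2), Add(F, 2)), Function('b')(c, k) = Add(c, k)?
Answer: 1075369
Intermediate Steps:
Function('w')(F) = Mul(Add(-2, Mul(2, F)), Add(2, F)) (Function('w')(F) = Mul(Add(Add(F, F), -2), Add(F, 2)) = Mul(Add(Mul(2, F), -2), Add(2, F)) = Mul(Add(-2, Mul(2, F)), Add(2, F)))
Function('r')(y, Y) = Add(4, Mul(5, Y))
Function('j')(o) = Add(-3, Mul(4, Pow(o, 2))) (Function('j')(o) = Add(-3, Pow(Add(o, o), 2)) = Add(-3, Pow(Mul(2, o), 2)) = Add(-3, Mul(4, Pow(o, 2))))
Pow(Add(16, Function('j')(Function('r')(6, Function('w')(-1)))), 2) = Pow(Add(16, Add(-3, Mul(4, Pow(Add(4, Mul(5, Add(-4, Mul(2, -1), Mul(2, Pow(-1, 2))))), 2)))), 2) = Pow(Add(16, Add(-3, Mul(4, Pow(Add(4, Mul(5, Add(-4, -2, Mul(2, 1)))), 2)))), 2) = Pow(Add(16, Add(-3, Mul(4, Pow(Add(4, Mul(5, Add(-4, -2, 2))), 2)))), 2) = Pow(Add(16, Add(-3, Mul(4, Pow(Add(4, Mul(5, -4)), 2)))), 2) = Pow(Add(16, Add(-3, Mul(4, Pow(Add(4, -20), 2)))), 2) = Pow(Add(16, Add(-3, Mul(4, Pow(-16, 2)))), 2) = Pow(Add(16, Add(-3, Mul(4, 256))), 2) = Pow(Add(16, Add(-3, 1024)), 2) = Pow(Add(16, 1021), 2) = Pow(1037, 2) = 1075369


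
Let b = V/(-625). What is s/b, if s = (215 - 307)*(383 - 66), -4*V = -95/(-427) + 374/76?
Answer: -1183037660000/83459 ≈ -1.4175e+7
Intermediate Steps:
V = -83459/64904 (V = -(-95/(-427) + 374/76)/4 = -(-95*(-1/427) + 374*(1/76))/4 = -(95/427 + 187/38)/4 = -1/4*83459/16226 = -83459/64904 ≈ -1.2859)
s = -29164 (s = -92*317 = -29164)
b = 83459/40565000 (b = -83459/64904/(-625) = -83459/64904*(-1/625) = 83459/40565000 ≈ 0.0020574)
s/b = -29164/83459/40565000 = -29164*40565000/83459 = -1183037660000/83459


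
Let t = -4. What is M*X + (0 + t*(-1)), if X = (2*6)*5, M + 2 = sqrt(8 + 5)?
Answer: -116 + 60*sqrt(13) ≈ 100.33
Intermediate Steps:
M = -2 + sqrt(13) (M = -2 + sqrt(8 + 5) = -2 + sqrt(13) ≈ 1.6056)
X = 60 (X = 12*5 = 60)
M*X + (0 + t*(-1)) = (-2 + sqrt(13))*60 + (0 - 4*(-1)) = (-120 + 60*sqrt(13)) + (0 + 4) = (-120 + 60*sqrt(13)) + 4 = -116 + 60*sqrt(13)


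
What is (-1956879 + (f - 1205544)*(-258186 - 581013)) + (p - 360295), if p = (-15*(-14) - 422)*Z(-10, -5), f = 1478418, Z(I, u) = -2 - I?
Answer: -228997906796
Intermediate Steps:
p = -1696 (p = (-15*(-14) - 422)*(-2 - 1*(-10)) = (210 - 422)*(-2 + 10) = -212*8 = -1696)
(-1956879 + (f - 1205544)*(-258186 - 581013)) + (p - 360295) = (-1956879 + (1478418 - 1205544)*(-258186 - 581013)) + (-1696 - 360295) = (-1956879 + 272874*(-839199)) - 361991 = (-1956879 - 228995587926) - 361991 = -228997544805 - 361991 = -228997906796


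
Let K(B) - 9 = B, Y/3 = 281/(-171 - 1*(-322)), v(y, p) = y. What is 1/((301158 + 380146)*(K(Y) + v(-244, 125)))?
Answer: -151/23601733168 ≈ -6.3978e-9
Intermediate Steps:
Y = 843/151 (Y = 3*(281/(-171 - 1*(-322))) = 3*(281/(-171 + 322)) = 3*(281/151) = 843/151 ≈ 5.5828)
K(B) = 9 + B
1/((301158 + 380146)*(K(Y) + v(-244, 125))) = 1/((301158 + 380146)*((9 + 843/151) - 244)) = 1/(681304*(2202/151 - 244)) = 1/(681304*(-34642/151)) = 1/(-23601733168/151) = -151/23601733168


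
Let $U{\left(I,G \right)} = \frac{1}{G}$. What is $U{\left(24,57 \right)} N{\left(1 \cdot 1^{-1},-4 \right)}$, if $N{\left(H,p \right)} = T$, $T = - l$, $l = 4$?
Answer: $- \frac{4}{57} \approx -0.070175$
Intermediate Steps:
$T = -4$ ($T = \left(-1\right) 4 = -4$)
$N{\left(H,p \right)} = -4$
$U{\left(24,57 \right)} N{\left(1 \cdot 1^{-1},-4 \right)} = \frac{1}{57} \left(-4\right) = - \frac{4}{57}$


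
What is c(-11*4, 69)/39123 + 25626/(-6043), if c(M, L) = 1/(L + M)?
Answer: -25064143907/5910507225 ≈ -4.2406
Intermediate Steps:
c(-11*4, 69)/39123 + 25626/(-6043) = 1/((69 - 11*4)*39123) + 25626/(-6043) = (1/39123)/(69 - 44) + 25626*(-1/6043) = (1/39123)/25 - 25626/6043 = (1/25)*(1/39123) - 25626/6043 = 1/978075 - 25626/6043 = -25064143907/5910507225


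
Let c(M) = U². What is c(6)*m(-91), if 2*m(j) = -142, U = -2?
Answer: -284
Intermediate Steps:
m(j) = -71 (m(j) = (½)*(-142) = -71)
c(M) = 4 (c(M) = (-2)² = 4)
c(6)*m(-91) = 4*(-71) = -284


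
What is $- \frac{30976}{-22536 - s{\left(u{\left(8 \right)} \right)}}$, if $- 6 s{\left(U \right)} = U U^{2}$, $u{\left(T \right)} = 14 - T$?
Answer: $\frac{7744}{5625} \approx 1.3767$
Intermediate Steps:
$s{\left(U \right)} = - \frac{U^{3}}{6}$ ($s{\left(U \right)} = - \frac{U U^{2}}{6} = - \frac{U^{3}}{6}$)
$- \frac{30976}{-22536 - s{\left(u{\left(8 \right)} \right)}} = - \frac{30976}{-22536 - - \frac{\left(14 - 8\right)^{3}}{6}} = - \frac{30976}{-22536 - - \frac{6^{3}}{6}} = - \frac{30976}{-22536 - \left(- \frac{1}{6}\right) 216} = - \frac{30976}{-22536 - -36} = - \frac{30976}{-22536 + 36} = - \frac{30976}{-22500} = \left(-30976\right) \left(- \frac{1}{22500}\right) = \frac{7744}{5625}$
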